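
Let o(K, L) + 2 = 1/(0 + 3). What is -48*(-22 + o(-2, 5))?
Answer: 1136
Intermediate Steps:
o(K, L) = -5/3 (o(K, L) = -2 + 1/(0 + 3) = -2 + 1/3 = -5/3)
-48*(-22 + o(-2, 5)) = -48*(-22 - 5/3) = -48*(-71/3) = 1136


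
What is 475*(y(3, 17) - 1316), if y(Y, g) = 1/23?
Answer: -14376825/23 ≈ -6.2508e+5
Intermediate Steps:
y(Y, g) = 1/23
475*(y(3, 17) - 1316) = 475*(1/23 - 1316) = 475*(-30267/23) = -14376825/23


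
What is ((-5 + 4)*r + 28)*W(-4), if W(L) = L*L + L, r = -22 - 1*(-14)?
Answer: 432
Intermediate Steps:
r = -8 (r = -22 + 14 = -8)
W(L) = L + L**2 (W(L) = L**2 + L = L + L**2)
((-5 + 4)*r + 28)*W(-4) = ((-5 + 4)*(-8) + 28)*(-4*(1 - 4)) = (-1*(-8) + 28)*(-4*(-3)) = (8 + 28)*12 = 36*12 = 432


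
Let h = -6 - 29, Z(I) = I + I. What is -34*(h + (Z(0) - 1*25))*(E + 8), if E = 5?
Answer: 26520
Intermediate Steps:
Z(I) = 2*I
h = -35
-34*(h + (Z(0) - 1*25))*(E + 8) = -34*(-35 + (2*0 - 1*25))*(5 + 8) = -34*(-35 + (0 - 25))*13 = -34*(-35 - 25)*13 = -(-2040)*13 = -34*(-780) = 26520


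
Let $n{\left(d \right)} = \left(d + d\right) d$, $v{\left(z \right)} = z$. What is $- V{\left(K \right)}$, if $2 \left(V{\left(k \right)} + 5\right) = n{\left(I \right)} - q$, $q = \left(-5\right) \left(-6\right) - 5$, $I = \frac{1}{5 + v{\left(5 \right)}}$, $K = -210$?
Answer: $\frac{1749}{100} \approx 17.49$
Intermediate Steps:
$I = \frac{1}{10}$ ($I = \frac{1}{5 + 5} = \frac{1}{10} \approx 0.1$)
$n{\left(d \right)} = 2 d^{2}$ ($n{\left(d \right)} = 2 d d = 2 d^{2}$)
$q = 25$ ($q = 30 - 5 = 25$)
$V{\left(k \right)} = - \frac{1749}{100}$ ($V{\left(k \right)} = -5 + \frac{\frac{2}{100} - 25}{2} = -5 + \frac{2 \cdot \frac{1}{100} - 25}{2} = -5 + \frac{\frac{1}{50} - 25}{2} = -5 + \frac{1}{2} \left(- \frac{1249}{50}\right) = -5 - \frac{1249}{100} = - \frac{1749}{100}$)
$- V{\left(K \right)} = \left(-1\right) \left(- \frac{1749}{100}\right) = \frac{1749}{100}$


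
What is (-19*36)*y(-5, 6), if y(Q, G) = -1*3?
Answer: 2052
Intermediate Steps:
y(Q, G) = -3
(-19*36)*y(-5, 6) = -19*36*(-3) = -684*(-3) = 2052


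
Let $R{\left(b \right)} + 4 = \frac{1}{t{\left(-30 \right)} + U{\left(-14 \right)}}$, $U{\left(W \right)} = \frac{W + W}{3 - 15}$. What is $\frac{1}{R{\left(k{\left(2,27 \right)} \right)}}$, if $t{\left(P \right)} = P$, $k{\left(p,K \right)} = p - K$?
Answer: $- \frac{83}{335} \approx -0.24776$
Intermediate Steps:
$U{\left(W \right)} = - \frac{W}{6}$ ($U{\left(W \right)} = \frac{2 W}{-12} = 2 W \left(- \frac{1}{12}\right) = - \frac{W}{6}$)
$R{\left(b \right)} = - \frac{335}{83}$ ($R{\left(b \right)} = -4 + \frac{1}{-30 - - \frac{7}{3}} = -4 + \frac{1}{-30 + \frac{7}{3}} = -4 + \frac{1}{- \frac{83}{3}} = -4 - \frac{3}{83} = - \frac{335}{83}$)
$\frac{1}{R{\left(k{\left(2,27 \right)} \right)}} = \frac{1}{- \frac{335}{83}} = - \frac{83}{335}$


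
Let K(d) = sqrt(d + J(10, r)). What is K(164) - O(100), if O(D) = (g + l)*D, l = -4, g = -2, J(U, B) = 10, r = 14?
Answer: 600 + sqrt(174) ≈ 613.19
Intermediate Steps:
O(D) = -6*D (O(D) = (-2 - 4)*D = -6*D)
K(d) = sqrt(10 + d) (K(d) = sqrt(d + 10) = sqrt(10 + d))
K(164) - O(100) = sqrt(10 + 164) - (-6)*100 = sqrt(174) - 1*(-600) = sqrt(174) + 600 = 600 + sqrt(174)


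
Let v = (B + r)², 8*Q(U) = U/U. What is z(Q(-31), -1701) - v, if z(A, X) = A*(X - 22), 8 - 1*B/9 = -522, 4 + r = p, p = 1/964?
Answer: -21108941227751/929296 ≈ -2.2715e+7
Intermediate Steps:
p = 1/964 ≈ 0.0010373
r = -3855/964 (r = -4 + 1/964 = -3855/964 ≈ -3.9990)
Q(U) = ⅛ (Q(U) = (U/U)/8 = (⅛)*1 = ⅛)
B = 4770 (B = 72 - 9*(-522) = 72 + 4698 = 4770)
z(A, X) = A*(-22 + X)
v = 21108741080625/929296 (v = (4770 - 3855/964)² = (4594425/964)² = 21108741080625/929296 ≈ 2.2715e+7)
z(Q(-31), -1701) - v = (-22 - 1701)/8 - 1*21108741080625/929296 = (⅛)*(-1723) - 21108741080625/929296 = -1723/8 - 21108741080625/929296 = -21108941227751/929296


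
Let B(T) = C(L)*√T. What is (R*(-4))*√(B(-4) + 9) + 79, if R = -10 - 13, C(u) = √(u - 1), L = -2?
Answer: 79 + 92*√(9 - 2*√3) ≈ 295.46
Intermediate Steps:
C(u) = √(-1 + u)
B(T) = I*√3*√T (B(T) = √(-1 - 2)*√T = √(-3)*√T = (I*√3)*√T = I*√3*√T)
R = -23
(R*(-4))*√(B(-4) + 9) + 79 = (-23*(-4))*√(I*√3*√(-4) + 9) + 79 = 92*√(I*√3*(2*I) + 9) + 79 = 92*√(-2*√3 + 9) + 79 = 92*√(9 - 2*√3) + 79 = 79 + 92*√(9 - 2*√3)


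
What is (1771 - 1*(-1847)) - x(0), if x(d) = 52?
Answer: 3566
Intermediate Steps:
(1771 - 1*(-1847)) - x(0) = (1771 - 1*(-1847)) - 1*52 = (1771 + 1847) - 52 = 3618 - 52 = 3566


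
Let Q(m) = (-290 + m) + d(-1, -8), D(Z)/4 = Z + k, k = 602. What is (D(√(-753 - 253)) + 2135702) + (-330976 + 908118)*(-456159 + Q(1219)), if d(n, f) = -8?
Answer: -262734831686 + 4*I*√1006 ≈ -2.6273e+11 + 126.87*I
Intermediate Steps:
D(Z) = 2408 + 4*Z (D(Z) = 4*(Z + 602) = 4*(602 + Z) = 2408 + 4*Z)
Q(m) = -298 + m (Q(m) = (-290 + m) - 8 = -298 + m)
(D(√(-753 - 253)) + 2135702) + (-330976 + 908118)*(-456159 + Q(1219)) = ((2408 + 4*√(-753 - 253)) + 2135702) + (-330976 + 908118)*(-456159 + (-298 + 1219)) = ((2408 + 4*√(-1006)) + 2135702) + 577142*(-456159 + 921) = ((2408 + 4*(I*√1006)) + 2135702) + 577142*(-455238) = ((2408 + 4*I*√1006) + 2135702) - 262736969796 = (2138110 + 4*I*√1006) - 262736969796 = -262734831686 + 4*I*√1006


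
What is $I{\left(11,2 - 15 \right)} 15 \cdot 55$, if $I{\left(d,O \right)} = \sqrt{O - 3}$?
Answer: $3300 i \approx 3300.0 i$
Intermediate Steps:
$I{\left(d,O \right)} = \sqrt{-3 + O}$
$I{\left(11,2 - 15 \right)} 15 \cdot 55 = \sqrt{-3 + \left(2 - 15\right)} 15 \cdot 55 = \sqrt{-3 - 13} \cdot 15 \cdot 55 = \sqrt{-16} \cdot 15 \cdot 55 = 4 i 15 \cdot 55 = 60 i 55 = 3300 i$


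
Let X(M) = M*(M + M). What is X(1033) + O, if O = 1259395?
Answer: 3393573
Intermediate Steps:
X(M) = 2*M**2 (X(M) = M*(2*M) = 2*M**2)
X(1033) + O = 2*1033**2 + 1259395 = 2*1067089 + 1259395 = 2134178 + 1259395 = 3393573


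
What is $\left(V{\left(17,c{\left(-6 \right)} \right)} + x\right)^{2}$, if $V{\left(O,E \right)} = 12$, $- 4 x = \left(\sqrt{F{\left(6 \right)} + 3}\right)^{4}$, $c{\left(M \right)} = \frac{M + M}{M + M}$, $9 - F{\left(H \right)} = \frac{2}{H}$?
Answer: $\frac{628849}{1296} \approx 485.22$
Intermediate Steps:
$F{\left(H \right)} = 9 - \frac{2}{H}$
$c{\left(M \right)} = 1$ ($c{\left(M \right)} = \frac{2 M}{2 M} = 2 M \frac{1}{2 M} = 1$)
$x = - \frac{1225}{36}$ ($x = - \frac{\left(\sqrt{\left(9 - \frac{2}{6}\right) + 3}\right)^{4}}{4} = - \frac{\left(\sqrt{\left(9 - \frac{1}{3}\right) + 3}\right)^{4}}{4} = - \frac{\left(\sqrt{\frac{26}{3} + 3}\right)^{4}}{4} = - \frac{\left(\sqrt{\frac{35}{3}}\right)^{4}}{4} = - \frac{\left(\frac{\sqrt{105}}{3}\right)^{4}}{4} = \left(- \frac{1}{4}\right) \frac{1225}{9} = - \frac{1225}{36} \approx -34.028$)
$\left(V{\left(17,c{\left(-6 \right)} \right)} + x\right)^{2} = \left(12 - \frac{1225}{36}\right)^{2} = \left(- \frac{793}{36}\right)^{2} = \frac{628849}{1296}$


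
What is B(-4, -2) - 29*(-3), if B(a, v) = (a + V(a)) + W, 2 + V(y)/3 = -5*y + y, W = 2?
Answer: 127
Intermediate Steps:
V(y) = -6 - 12*y (V(y) = -6 + 3*(-5*y + y) = -6 + 3*(-4*y) = -6 - 12*y)
B(a, v) = -4 - 11*a (B(a, v) = (a + (-6 - 12*a)) + 2 = (-6 - 11*a) + 2 = -4 - 11*a)
B(-4, -2) - 29*(-3) = (-4 - 11*(-4)) - 29*(-3) = (-4 + 44) + 87 = 40 + 87 = 127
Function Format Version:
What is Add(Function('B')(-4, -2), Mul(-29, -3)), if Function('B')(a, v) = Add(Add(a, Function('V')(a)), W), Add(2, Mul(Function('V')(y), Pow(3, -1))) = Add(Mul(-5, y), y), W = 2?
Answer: 127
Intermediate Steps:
Function('V')(y) = Add(-6, Mul(-12, y)) (Function('V')(y) = Add(-6, Mul(3, Add(Mul(-5, y), y))) = Add(-6, Mul(3, Mul(-4, y))) = Add(-6, Mul(-12, y)))
Function('B')(a, v) = Add(-4, Mul(-11, a)) (Function('B')(a, v) = Add(Add(a, Add(-6, Mul(-12, a))), 2) = Add(Add(-6, Mul(-11, a)), 2) = Add(-4, Mul(-11, a)))
Add(Function('B')(-4, -2), Mul(-29, -3)) = Add(Add(-4, Mul(-11, -4)), Mul(-29, -3)) = Add(Add(-4, 44), 87) = Add(40, 87) = 127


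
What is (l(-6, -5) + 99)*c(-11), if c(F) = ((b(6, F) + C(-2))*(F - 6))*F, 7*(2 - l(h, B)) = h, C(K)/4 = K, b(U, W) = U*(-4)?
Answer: -4266592/7 ≈ -6.0951e+5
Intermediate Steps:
b(U, W) = -4*U
C(K) = 4*K
l(h, B) = 2 - h/7
c(F) = F*(192 - 32*F) (c(F) = ((-4*6 + 4*(-2))*(F - 6))*F = ((-24 - 8)*(-6 + F))*F = (-32*(-6 + F))*F = (192 - 32*F)*F = F*(192 - 32*F))
(l(-6, -5) + 99)*c(-11) = ((2 - ⅐*(-6)) + 99)*(32*(-11)*(6 - 1*(-11))) = ((2 + 6/7) + 99)*(32*(-11)*(6 + 11)) = (20/7 + 99)*(32*(-11)*17) = (713/7)*(-5984) = -4266592/7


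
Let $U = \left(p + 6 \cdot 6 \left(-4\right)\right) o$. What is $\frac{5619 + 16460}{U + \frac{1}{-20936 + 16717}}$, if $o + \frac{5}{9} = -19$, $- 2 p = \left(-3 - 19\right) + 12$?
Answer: $\frac{838361709}{103213607} \approx 8.1226$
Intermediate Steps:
$p = 5$ ($p = - \frac{\left(-3 - 19\right) + 12}{2} = - \frac{-22 + 12}{2} = \left(- \frac{1}{2}\right) \left(-10\right) = 5$)
$o = - \frac{176}{9}$ ($o = - \frac{5}{9} - 19 = - \frac{176}{9} \approx -19.556$)
$U = \frac{24464}{9}$ ($U = \left(5 + 6 \cdot 6 \left(-4\right)\right) \left(- \frac{176}{9}\right) = \left(5 + 36 \left(-4\right)\right) \left(- \frac{176}{9}\right) = \left(5 - 144\right) \left(- \frac{176}{9}\right) = \left(-139\right) \left(- \frac{176}{9}\right) = \frac{24464}{9} \approx 2718.2$)
$\frac{5619 + 16460}{U + \frac{1}{-20936 + 16717}} = \frac{5619 + 16460}{\frac{24464}{9} + \frac{1}{-20936 + 16717}} = \frac{22079}{\frac{24464}{9} + \frac{1}{-4219}} = \frac{22079}{\frac{24464}{9} - \frac{1}{4219}} = \frac{22079}{\frac{103213607}{37971}} = 22079 \cdot \frac{37971}{103213607} = \frac{838361709}{103213607}$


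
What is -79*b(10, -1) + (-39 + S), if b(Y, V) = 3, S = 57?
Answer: -219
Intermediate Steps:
-79*b(10, -1) + (-39 + S) = -79*3 + (-39 + 57) = -237 + 18 = -219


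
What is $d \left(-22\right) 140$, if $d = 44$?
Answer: $-135520$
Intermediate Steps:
$d \left(-22\right) 140 = 44 \left(-22\right) 140 = \left(-968\right) 140 = -135520$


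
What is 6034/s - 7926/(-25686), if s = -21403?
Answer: 2441809/91626243 ≈ 0.026650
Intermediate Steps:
6034/s - 7926/(-25686) = 6034/(-21403) - 7926/(-25686) = 6034*(-1/21403) - 7926*(-1/25686) = -6034/21403 + 1321/4281 = 2441809/91626243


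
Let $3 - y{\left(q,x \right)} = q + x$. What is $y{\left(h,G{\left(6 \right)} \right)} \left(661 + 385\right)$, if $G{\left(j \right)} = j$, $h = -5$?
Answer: $2092$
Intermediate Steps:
$y{\left(q,x \right)} = 3 - q - x$ ($y{\left(q,x \right)} = 3 - \left(q + x\right) = 3 - q - x$)
$y{\left(h,G{\left(6 \right)} \right)} \left(661 + 385\right) = \left(3 - -5 - 6\right) \left(661 + 385\right) = \left(3 + 5 - 6\right) 1046 = 2 \cdot 1046 = 2092$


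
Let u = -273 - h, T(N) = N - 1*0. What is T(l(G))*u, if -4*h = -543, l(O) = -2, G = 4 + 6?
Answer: 1635/2 ≈ 817.50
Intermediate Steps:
G = 10
h = 543/4 (h = -¼*(-543) = 543/4 ≈ 135.75)
T(N) = N (T(N) = N + 0 = N)
u = -1635/4 (u = -273 - 1*543/4 = -273 - 543/4 = -1635/4 ≈ -408.75)
T(l(G))*u = -2*(-1635/4) = 1635/2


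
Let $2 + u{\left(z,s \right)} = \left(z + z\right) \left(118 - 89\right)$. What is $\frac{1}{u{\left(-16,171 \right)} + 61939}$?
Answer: $\frac{1}{61009} \approx 1.6391 \cdot 10^{-5}$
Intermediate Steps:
$u{\left(z,s \right)} = -2 + 58 z$ ($u{\left(z,s \right)} = -2 + \left(z + z\right) \left(118 - 89\right) = -2 + 2 z 29 = -2 + 58 z$)
$\frac{1}{u{\left(-16,171 \right)} + 61939} = \frac{1}{\left(-2 + 58 \left(-16\right)\right) + 61939} = \frac{1}{\left(-2 - 928\right) + 61939} = \frac{1}{-930 + 61939} = \frac{1}{61009}$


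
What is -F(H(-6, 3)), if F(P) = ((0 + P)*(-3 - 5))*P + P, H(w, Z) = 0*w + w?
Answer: 294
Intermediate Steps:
H(w, Z) = w (H(w, Z) = 0 + w = w)
F(P) = P - 8*P² (F(P) = (P*(-8))*P + P = (-8*P)*P + P = -8*P² + P = P - 8*P²)
-F(H(-6, 3)) = -(-6)*(1 - 8*(-6)) = -(-6)*(1 + 48) = -(-6)*49 = -1*(-294) = 294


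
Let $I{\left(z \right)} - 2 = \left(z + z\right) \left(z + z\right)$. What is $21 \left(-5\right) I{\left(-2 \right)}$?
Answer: $-1890$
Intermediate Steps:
$I{\left(z \right)} = 2 + 4 z^{2}$ ($I{\left(z \right)} = 2 + \left(z + z\right) \left(z + z\right) = 2 + 2 z 2 z = 2 + 4 z^{2}$)
$21 \left(-5\right) I{\left(-2 \right)} = 21 \left(-5\right) \left(2 + 4 \left(-2\right)^{2}\right) = - 105 \left(2 + 4 \cdot 4\right) = - 105 \left(2 + 16\right) = \left(-105\right) 18 = -1890$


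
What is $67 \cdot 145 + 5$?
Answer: $9720$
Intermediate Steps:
$67 \cdot 145 + 5 = 9715 + 5 = 9720$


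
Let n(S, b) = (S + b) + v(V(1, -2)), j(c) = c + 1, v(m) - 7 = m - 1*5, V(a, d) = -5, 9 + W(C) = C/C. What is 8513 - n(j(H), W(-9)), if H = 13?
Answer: 8510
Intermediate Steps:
W(C) = -8 (W(C) = -9 + C/C = -9 + 1 = -8)
v(m) = 2 + m (v(m) = 7 + (m - 1*5) = 7 + (m - 5) = 7 + (-5 + m) = 2 + m)
j(c) = 1 + c
n(S, b) = -3 + S + b (n(S, b) = (S + b) + (2 - 5) = (S + b) - 3 = -3 + S + b)
8513 - n(j(H), W(-9)) = 8513 - (-3 + (1 + 13) - 8) = 8513 - (-3 + 14 - 8) = 8513 - 1*3 = 8513 - 3 = 8510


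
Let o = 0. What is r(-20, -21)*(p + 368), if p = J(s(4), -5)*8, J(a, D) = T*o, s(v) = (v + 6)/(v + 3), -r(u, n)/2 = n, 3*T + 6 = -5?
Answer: 15456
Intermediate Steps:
T = -11/3 (T = -2 + (⅓)*(-5) = -2 - 5/3 = -11/3 ≈ -3.6667)
r(u, n) = -2*n
s(v) = (6 + v)/(3 + v)
J(a, D) = 0 (J(a, D) = -11/3*0 = 0)
p = 0 (p = 0*8 = 0)
r(-20, -21)*(p + 368) = (-2*(-21))*(0 + 368) = 42*368 = 15456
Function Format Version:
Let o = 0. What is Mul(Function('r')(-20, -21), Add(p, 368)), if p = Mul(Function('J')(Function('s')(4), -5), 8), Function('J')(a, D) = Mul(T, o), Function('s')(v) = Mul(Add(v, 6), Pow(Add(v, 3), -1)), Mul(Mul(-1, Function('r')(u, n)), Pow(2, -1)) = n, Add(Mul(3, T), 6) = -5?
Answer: 15456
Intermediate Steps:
T = Rational(-11, 3) (T = Add(-2, Mul(Rational(1, 3), -5)) = Add(-2, Rational(-5, 3)) = Rational(-11, 3) ≈ -3.6667)
Function('r')(u, n) = Mul(-2, n)
Function('s')(v) = Mul(Pow(Add(3, v), -1), Add(6, v)) (Function('s')(v) = Mul(Add(6, v), Pow(Add(3, v), -1)) = Mul(Pow(Add(3, v), -1), Add(6, v)))
Function('J')(a, D) = 0 (Function('J')(a, D) = Mul(Rational(-11, 3), 0) = 0)
p = 0 (p = Mul(0, 8) = 0)
Mul(Function('r')(-20, -21), Add(p, 368)) = Mul(Mul(-2, -21), Add(0, 368)) = Mul(42, 368) = 15456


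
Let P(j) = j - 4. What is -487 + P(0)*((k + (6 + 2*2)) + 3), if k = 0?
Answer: -539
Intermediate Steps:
P(j) = -4 + j
-487 + P(0)*((k + (6 + 2*2)) + 3) = -487 + (-4 + 0)*((0 + (6 + 2*2)) + 3) = -487 - 4*((0 + (6 + 4)) + 3) = -487 - 4*((0 + 10) + 3) = -487 - 4*(10 + 3) = -487 - 4*13 = -487 - 52 = -539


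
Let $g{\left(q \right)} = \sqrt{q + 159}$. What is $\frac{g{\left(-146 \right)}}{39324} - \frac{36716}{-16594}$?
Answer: $\frac{18358}{8297} + \frac{\sqrt{13}}{39324} \approx 2.2127$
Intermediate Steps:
$g{\left(q \right)} = \sqrt{159 + q}$
$\frac{g{\left(-146 \right)}}{39324} - \frac{36716}{-16594} = \frac{\sqrt{159 - 146}}{39324} - \frac{36716}{-16594} = \sqrt{13} \cdot \frac{1}{39324} - - \frac{18358}{8297} = \frac{\sqrt{13}}{39324} + \frac{18358}{8297} = \frac{18358}{8297} + \frac{\sqrt{13}}{39324}$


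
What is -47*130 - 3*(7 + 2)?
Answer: -6137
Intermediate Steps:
-47*130 - 3*(7 + 2) = -6110 - 3*9 = -6110 - 27 = -6137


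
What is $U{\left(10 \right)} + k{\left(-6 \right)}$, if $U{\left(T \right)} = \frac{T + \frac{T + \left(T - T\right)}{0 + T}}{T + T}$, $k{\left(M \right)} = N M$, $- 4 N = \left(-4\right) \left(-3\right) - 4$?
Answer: $\frac{251}{20} \approx 12.55$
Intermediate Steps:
$N = -2$ ($N = - \frac{\left(-4\right) \left(-3\right) - 4}{4} = - \frac{12 - 4}{4} = \left(- \frac{1}{4}\right) 8 = -2$)
$k{\left(M \right)} = - 2 M$
$U{\left(T \right)} = \frac{1 + T}{2 T}$ ($U{\left(T \right)} = \frac{T + \frac{T + 0}{T}}{2 T} = \left(T + \frac{T}{T}\right) \frac{1}{2 T} = \left(T + 1\right) \frac{1}{2 T} = \left(1 + T\right) \frac{1}{2 T} = \frac{1 + T}{2 T}$)
$U{\left(10 \right)} + k{\left(-6 \right)} = \frac{1 + 10}{2 \cdot 10} - -12 = \frac{1}{2} \cdot \frac{1}{10} \cdot 11 + 12 = \frac{11}{20} + 12 = \frac{251}{20}$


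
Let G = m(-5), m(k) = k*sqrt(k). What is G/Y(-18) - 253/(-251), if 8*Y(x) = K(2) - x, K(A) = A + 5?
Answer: 253/251 - 8*I*sqrt(5)/5 ≈ 1.008 - 3.5777*I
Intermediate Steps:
m(k) = k**(3/2)
G = -5*I*sqrt(5) (G = (-5)**(3/2) = -5*I*sqrt(5) ≈ -11.18*I)
K(A) = 5 + A
Y(x) = 7/8 - x/8 (Y(x) = ((5 + 2) - x)/8 = (7 - x)/8 = 7/8 - x/8)
G/Y(-18) - 253/(-251) = (-5*I*sqrt(5))/(7/8 - 1/8*(-18)) - 253/(-251) = (-5*I*sqrt(5))/(7/8 + 9/4) - 253*(-1/251) = (-5*I*sqrt(5))/(25/8) + 253/251 = -5*I*sqrt(5)*(8/25) + 253/251 = -8*I*sqrt(5)/5 + 253/251 = 253/251 - 8*I*sqrt(5)/5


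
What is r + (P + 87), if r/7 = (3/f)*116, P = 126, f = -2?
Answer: -1005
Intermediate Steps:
r = -1218 (r = 7*((3/(-2))*116) = 7*((3*(-½))*116) = 7*(-3/2*116) = 7*(-174) = -1218)
r + (P + 87) = -1218 + (126 + 87) = -1218 + 213 = -1005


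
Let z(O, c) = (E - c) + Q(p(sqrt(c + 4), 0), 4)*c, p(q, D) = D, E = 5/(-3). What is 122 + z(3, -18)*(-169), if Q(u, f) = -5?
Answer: -53545/3 ≈ -17848.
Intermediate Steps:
E = -5/3 (E = 5*(-1/3) = -5/3 ≈ -1.6667)
z(O, c) = -5/3 - 6*c (z(O, c) = (-5/3 - c) - 5*c = -5/3 - 6*c)
122 + z(3, -18)*(-169) = 122 + (-5/3 - 6*(-18))*(-169) = 122 + (-5/3 + 108)*(-169) = 122 + (319/3)*(-169) = 122 - 53911/3 = -53545/3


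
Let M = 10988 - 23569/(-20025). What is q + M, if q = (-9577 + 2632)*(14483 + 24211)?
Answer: -5381094787481/20025 ≈ -2.6872e+8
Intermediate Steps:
M = 220058269/20025 (M = 10988 - 23569*(-1)/20025 = 10988 - 1*(-23569/20025) = 10988 + 23569/20025 = 220058269/20025 ≈ 10989.)
q = -268729830 (q = -6945*38694 = -268729830)
q + M = -268729830 + 220058269/20025 = -5381094787481/20025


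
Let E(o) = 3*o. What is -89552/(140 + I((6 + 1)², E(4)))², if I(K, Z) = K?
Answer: -89552/35721 ≈ -2.5070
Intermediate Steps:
-89552/(140 + I((6 + 1)², E(4)))² = -89552/(140 + (6 + 1)²)² = -89552/(140 + 7²)² = -89552/(140 + 49)² = -89552/(189²) = -89552/35721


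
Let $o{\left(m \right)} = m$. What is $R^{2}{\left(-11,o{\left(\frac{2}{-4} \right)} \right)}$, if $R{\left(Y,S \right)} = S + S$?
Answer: $1$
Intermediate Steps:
$R{\left(Y,S \right)} = 2 S$
$R^{2}{\left(-11,o{\left(\frac{2}{-4} \right)} \right)} = \left(2 \frac{2}{-4}\right)^{2} = \left(2 \cdot 2 \left(- \frac{1}{4}\right)\right)^{2} = \left(2 \left(- \frac{1}{2}\right)\right)^{2} = \left(-1\right)^{2} = 1$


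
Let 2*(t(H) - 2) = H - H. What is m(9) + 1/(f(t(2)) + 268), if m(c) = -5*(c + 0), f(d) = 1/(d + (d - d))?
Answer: -24163/537 ≈ -44.996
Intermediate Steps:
t(H) = 2 (t(H) = 2 + (H - H)/2 = 2 + (½)*0 = 2 + 0 = 2)
f(d) = 1/d (f(d) = 1/(d + 0) = 1/d)
m(c) = -5*c
m(9) + 1/(f(t(2)) + 268) = -5*9 + 1/(1/2 + 268) = -45 + 1/(½ + 268) = -45 + 1/(537/2) = -45 + 2/537 = -24163/537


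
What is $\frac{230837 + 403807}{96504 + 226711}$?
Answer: $\frac{634644}{323215} \approx 1.9635$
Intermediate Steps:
$\frac{230837 + 403807}{96504 + 226711} = \frac{634644}{323215}$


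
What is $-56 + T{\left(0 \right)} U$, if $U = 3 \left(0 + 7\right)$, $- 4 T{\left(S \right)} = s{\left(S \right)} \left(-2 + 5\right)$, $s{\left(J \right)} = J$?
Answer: $-56$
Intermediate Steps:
$T{\left(S \right)} = - \frac{3 S}{4}$ ($T{\left(S \right)} = - \frac{S \left(-2 + 5\right)}{4} = - \frac{S 3}{4} = - \frac{3 S}{4}$)
$U = 21$ ($U = 3 \cdot 7 = 21$)
$-56 + T{\left(0 \right)} U = -56 + \left(- \frac{3}{4}\right) 0 \cdot 21 = -56 + 0 \cdot 21 = -56 + 0 = -56$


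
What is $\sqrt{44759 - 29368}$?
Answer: $\sqrt{15391} \approx 124.06$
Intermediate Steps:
$\sqrt{44759 - 29368} = \sqrt{15391}$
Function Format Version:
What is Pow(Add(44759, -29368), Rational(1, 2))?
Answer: Pow(15391, Rational(1, 2)) ≈ 124.06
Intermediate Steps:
Pow(Add(44759, -29368), Rational(1, 2)) = Pow(15391, Rational(1, 2))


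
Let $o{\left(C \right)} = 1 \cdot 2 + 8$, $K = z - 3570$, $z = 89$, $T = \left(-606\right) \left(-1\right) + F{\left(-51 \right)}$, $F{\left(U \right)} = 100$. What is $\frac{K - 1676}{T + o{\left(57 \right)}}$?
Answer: $- \frac{5157}{716} \approx -7.2025$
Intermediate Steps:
$T = 706$ ($T = \left(-606\right) \left(-1\right) + 100 = 606 + 100 = 706$)
$K = -3481$ ($K = 89 - 3570 = -3481$)
$o{\left(C \right)} = 10$ ($o{\left(C \right)} = 2 + 8 = 10$)
$\frac{K - 1676}{T + o{\left(57 \right)}} = \frac{-3481 - 1676}{706 + 10} = - \frac{5157}{716}$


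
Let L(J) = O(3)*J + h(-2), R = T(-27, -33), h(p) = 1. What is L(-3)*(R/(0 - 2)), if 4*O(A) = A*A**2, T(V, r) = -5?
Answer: -385/8 ≈ -48.125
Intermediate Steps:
R = -5
O(A) = A**3/4 (O(A) = (A*A**2)/4 = A**3/4)
L(J) = 1 + 27*J/4 (L(J) = ((1/4)*3**3)*J + 1 = ((1/4)*27)*J + 1 = 27*J/4 + 1 = 1 + 27*J/4)
L(-3)*(R/(0 - 2)) = (1 + (27/4)*(-3))*(-5/(0 - 2)) = (1 - 81/4)*(-5/(-2)) = -(-77)*(-5)/8 = -77/4*5/2 = -385/8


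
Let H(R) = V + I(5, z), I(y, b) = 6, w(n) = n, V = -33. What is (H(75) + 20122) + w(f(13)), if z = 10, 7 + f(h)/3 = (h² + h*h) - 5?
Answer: 21073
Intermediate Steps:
f(h) = -36 + 6*h² (f(h) = -21 + 3*((h² + h*h) - 5) = -21 + 3*((h² + h²) - 5) = -21 + 3*(2*h² - 5) = -21 + 3*(-5 + 2*h²) = -21 + (-15 + 6*h²) = -36 + 6*h²)
H(R) = -27 (H(R) = -33 + 6 = -27)
(H(75) + 20122) + w(f(13)) = (-27 + 20122) + (-36 + 6*13²) = 20095 + (-36 + 6*169) = 20095 + (-36 + 1014) = 20095 + 978 = 21073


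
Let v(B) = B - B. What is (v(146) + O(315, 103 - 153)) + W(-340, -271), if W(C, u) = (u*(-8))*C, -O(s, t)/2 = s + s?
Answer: -738380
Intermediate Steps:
O(s, t) = -4*s (O(s, t) = -2*(s + s) = -4*s)
v(B) = 0
W(C, u) = -8*C*u (W(C, u) = (-8*u)*C = -8*C*u)
(v(146) + O(315, 103 - 153)) + W(-340, -271) = (0 - 4*315) - 8*(-340)*(-271) = (0 - 1260) - 737120 = -1260 - 737120 = -738380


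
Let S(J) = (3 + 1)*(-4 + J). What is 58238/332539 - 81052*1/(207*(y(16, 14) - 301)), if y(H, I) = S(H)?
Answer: 1304475362/757191303 ≈ 1.7228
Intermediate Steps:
S(J) = -16 + 4*J (S(J) = 4*(-4 + J) = -16 + 4*J)
y(H, I) = -16 + 4*H
58238/332539 - 81052*1/(207*(y(16, 14) - 301)) = 58238/332539 - 81052*1/(207*((-16 + 4*16) - 301)) = 58238*(1/332539) - 81052*1/(207*((-16 + 64) - 301)) = 58238/332539 - 81052*1/(207*(48 - 301)) = 58238/332539 - 81052/(207*(-253)) = 58238/332539 - 81052/(-52371) = 58238/332539 - 81052*(-1/52371) = 58238/332539 + 3524/2277 = 1304475362/757191303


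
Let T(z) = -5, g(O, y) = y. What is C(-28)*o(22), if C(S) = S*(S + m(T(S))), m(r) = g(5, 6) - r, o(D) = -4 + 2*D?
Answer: 19040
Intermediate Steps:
m(r) = 6 - r
C(S) = S*(11 + S) (C(S) = S*(S + (6 - 1*(-5))) = S*(S + (6 + 5)) = S*(S + 11) = S*(11 + S))
C(-28)*o(22) = (-28*(11 - 28))*(-4 + 2*22) = (-28*(-17))*(-4 + 44) = 476*40 = 19040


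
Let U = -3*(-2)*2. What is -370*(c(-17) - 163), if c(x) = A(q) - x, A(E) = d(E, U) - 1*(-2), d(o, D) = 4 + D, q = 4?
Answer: 47360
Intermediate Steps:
U = 12 (U = 6*2 = 12)
A(E) = 18 (A(E) = (4 + 12) - 1*(-2) = 16 + 2 = 18)
c(x) = 18 - x
-370*(c(-17) - 163) = -370*((18 - 1*(-17)) - 163) = -370*((18 + 17) - 163) = -370*(35 - 163) = -370*(-128) = 47360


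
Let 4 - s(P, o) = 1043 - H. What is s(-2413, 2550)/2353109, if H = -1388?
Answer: -2427/2353109 ≈ -0.0010314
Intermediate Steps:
s(P, o) = -2427 (s(P, o) = 4 - (1043 - 1*(-1388)) = 4 - (1043 + 1388) = 4 - 1*2431 = 4 - 2431 = -2427)
s(-2413, 2550)/2353109 = -2427/2353109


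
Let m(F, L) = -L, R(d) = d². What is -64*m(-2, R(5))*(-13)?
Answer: -20800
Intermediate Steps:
-64*m(-2, R(5))*(-13) = -(-64)*5²*(-13) = -(-64)*25*(-13) = -64*(-25)*(-13) = 1600*(-13) = -20800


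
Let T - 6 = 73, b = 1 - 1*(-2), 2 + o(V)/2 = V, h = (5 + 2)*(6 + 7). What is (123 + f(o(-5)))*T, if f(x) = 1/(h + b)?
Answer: 913477/94 ≈ 9717.8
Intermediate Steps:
h = 91 (h = 7*13 = 91)
o(V) = -4 + 2*V
b = 3 (b = 1 + 2 = 3)
f(x) = 1/94 (f(x) = 1/(91 + 3) = 1/94)
T = 79 (T = 6 + 73 = 79)
(123 + f(o(-5)))*T = (123 + 1/94)*79 = (11563/94)*79 = 913477/94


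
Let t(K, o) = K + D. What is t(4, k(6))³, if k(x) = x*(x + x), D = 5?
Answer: 729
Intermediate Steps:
k(x) = 2*x² (k(x) = x*(2*x) = 2*x²)
t(K, o) = 5 + K (t(K, o) = K + 5 = 5 + K)
t(4, k(6))³ = (5 + 4)³ = 9³ = 729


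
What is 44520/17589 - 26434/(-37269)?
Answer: 17269622/5329467 ≈ 3.2404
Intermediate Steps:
44520/17589 - 26434/(-37269) = 44520*(1/17589) - 26434*(-1/37269) = 14840/5863 + 26434/37269 = 17269622/5329467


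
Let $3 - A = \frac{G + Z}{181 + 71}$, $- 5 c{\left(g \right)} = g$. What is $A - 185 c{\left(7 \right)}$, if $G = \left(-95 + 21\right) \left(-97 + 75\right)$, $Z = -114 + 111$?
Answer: $\frac{64399}{252} \approx 255.55$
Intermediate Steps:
$Z = -3$
$G = 1628$ ($G = \left(-74\right) \left(-22\right) = 1628$)
$c{\left(g \right)} = - \frac{g}{5}$
$A = - \frac{869}{252}$ ($A = 3 - \frac{1628 - 3}{181 + 71} = 3 - \frac{1625}{252} = - \frac{869}{252} \approx -3.4484$)
$A - 185 c{\left(7 \right)} = - \frac{869}{252} - 185 \left(\left(- \frac{1}{5}\right) 7\right) = - \frac{869}{252} - -259 = - \frac{869}{252} + 259 = \frac{64399}{252}$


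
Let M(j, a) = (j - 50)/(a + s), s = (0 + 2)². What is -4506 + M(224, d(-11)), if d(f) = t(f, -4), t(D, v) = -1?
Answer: -4448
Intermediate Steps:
s = 4 (s = 2² = 4)
d(f) = -1
M(j, a) = (-50 + j)/(4 + a) (M(j, a) = (j - 50)/(a + 4) = (-50 + j)/(4 + a))
-4506 + M(224, d(-11)) = -4506 + (-50 + 224)/(4 - 1) = -4506 + 174/3 = -4506 + (⅓)*174 = -4506 + 58 = -4448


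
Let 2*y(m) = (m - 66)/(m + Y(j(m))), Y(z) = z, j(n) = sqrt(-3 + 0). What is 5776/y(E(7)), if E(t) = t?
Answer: -80864/59 - 11552*I*sqrt(3)/59 ≈ -1370.6 - 339.13*I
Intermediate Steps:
j(n) = I*sqrt(3) (j(n) = sqrt(-3) = I*sqrt(3))
y(m) = (-66 + m)/(2*(m + I*sqrt(3))) (y(m) = ((m - 66)/(m + I*sqrt(3)))/2 = ((-66 + m)/(m + I*sqrt(3)))/2 = (-66 + m)/(2*(m + I*sqrt(3))))
5776/y(E(7)) = 5776/(((-33 + (1/2)*7)/(7 + I*sqrt(3)))) = 5776/(((-33 + 7/2)/(7 + I*sqrt(3)))) = 5776/((-59/2/(7 + I*sqrt(3)))) = 5776/((-59/(2*(7 + I*sqrt(3))))) = 5776*(-14/59 - 2*I*sqrt(3)/59) = -80864/59 - 11552*I*sqrt(3)/59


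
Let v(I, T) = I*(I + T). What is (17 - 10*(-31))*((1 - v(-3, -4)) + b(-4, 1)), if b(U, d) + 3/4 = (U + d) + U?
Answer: -36297/4 ≈ -9074.3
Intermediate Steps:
b(U, d) = -¾ + d + 2*U (b(U, d) = -¾ + ((U + d) + U) = -¾ + (d + 2*U) = -¾ + d + 2*U)
(17 - 10*(-31))*((1 - v(-3, -4)) + b(-4, 1)) = (17 - 10*(-31))*((1 - (-3)*(-3 - 4)) + (-¾ + 1 + 2*(-4))) = (17 + 310)*((1 - (-3)*(-7)) + (-¾ + 1 - 8)) = 327*((1 - 1*21) - 31/4) = 327*((1 - 21) - 31/4) = 327*(-20 - 31/4) = 327*(-111/4) = -36297/4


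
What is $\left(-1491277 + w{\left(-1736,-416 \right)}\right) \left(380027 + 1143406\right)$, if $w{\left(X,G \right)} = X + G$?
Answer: $-2275139021757$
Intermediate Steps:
$w{\left(X,G \right)} = G + X$
$\left(-1491277 + w{\left(-1736,-416 \right)}\right) \left(380027 + 1143406\right) = \left(-1491277 - 2152\right) \left(380027 + 1143406\right) = \left(-1491277 - 2152\right) 1523433 = \left(-1493429\right) 1523433 = -2275139021757$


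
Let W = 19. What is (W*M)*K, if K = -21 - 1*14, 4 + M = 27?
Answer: -15295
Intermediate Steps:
M = 23 (M = -4 + 27 = 23)
K = -35 (K = -21 - 14 = -35)
(W*M)*K = (19*23)*(-35) = 437*(-35) = -15295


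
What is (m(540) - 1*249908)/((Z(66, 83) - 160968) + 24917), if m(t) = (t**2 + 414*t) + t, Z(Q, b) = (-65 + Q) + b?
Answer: -265792/135967 ≈ -1.9548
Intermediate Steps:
Z(Q, b) = -65 + Q + b
m(t) = t**2 + 415*t
(m(540) - 1*249908)/((Z(66, 83) - 160968) + 24917) = (540*(415 + 540) - 1*249908)/(((-65 + 66 + 83) - 160968) + 24917) = (540*955 - 249908)/((84 - 160968) + 24917) = (515700 - 249908)/(-160884 + 24917) = 265792/(-135967) = 265792*(-1/135967) = -265792/135967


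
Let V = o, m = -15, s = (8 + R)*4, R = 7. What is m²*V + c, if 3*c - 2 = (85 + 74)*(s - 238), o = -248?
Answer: -195700/3 ≈ -65233.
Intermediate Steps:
s = 60 (s = (8 + 7)*4 = 15*4 = 60)
V = -248
c = -28300/3 (c = ⅔ + ((85 + 74)*(60 - 238))/3 = ⅔ + (159*(-178))/3 = ⅔ + (⅓)*(-28302) = ⅔ - 9434 = -28300/3 ≈ -9433.3)
m²*V + c = (-15)²*(-248) - 28300/3 = 225*(-248) - 28300/3 = -55800 - 28300/3 = -195700/3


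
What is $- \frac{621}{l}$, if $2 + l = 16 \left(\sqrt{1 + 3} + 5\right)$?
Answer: $- \frac{621}{110} \approx -5.6455$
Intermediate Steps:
$l = 110$ ($l = -2 + 16 \left(\sqrt{1 + 3} + 5\right) = -2 + 16 \left(\sqrt{4} + 5\right) = -2 + 16 \left(2 + 5\right) = -2 + 16 \cdot 7 = -2 + 112 = 110$)
$- \frac{621}{l} = - \frac{621}{110}$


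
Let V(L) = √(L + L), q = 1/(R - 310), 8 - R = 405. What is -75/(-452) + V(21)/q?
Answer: 75/452 - 707*√42 ≈ -4581.7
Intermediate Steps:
R = -397 (R = 8 - 1*405 = 8 - 405 = -397)
q = -1/707 (q = 1/(-397 - 310) = 1/(-707) = -1/707 ≈ -0.0014144)
V(L) = √2*√L (V(L) = √(2*L) = √2*√L)
-75/(-452) + V(21)/q = -75/(-452) + (√2*√21)/(-1/707) = -75*(-1/452) + √42*(-707) = 75/452 - 707*√42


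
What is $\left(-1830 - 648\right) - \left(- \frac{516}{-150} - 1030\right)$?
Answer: $- \frac{36286}{25} \approx -1451.4$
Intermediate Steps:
$\left(-1830 - 648\right) - \left(- \frac{516}{-150} - 1030\right) = \left(-1830 - 648\right) - \left(\left(-516\right) \left(- \frac{1}{150}\right) - 1030\right) = -2478 - \left(\frac{86}{25} - 1030\right) = -2478 - - \frac{25664}{25} = -2478 + \frac{25664}{25} = - \frac{36286}{25}$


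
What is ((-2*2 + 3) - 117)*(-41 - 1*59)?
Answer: 11800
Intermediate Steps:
((-2*2 + 3) - 117)*(-41 - 1*59) = ((-4 + 3) - 117)*(-41 - 59) = (-1 - 117)*(-100) = -118*(-100) = 11800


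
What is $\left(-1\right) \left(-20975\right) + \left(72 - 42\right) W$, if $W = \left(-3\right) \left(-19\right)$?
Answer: $22685$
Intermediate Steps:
$W = 57$
$\left(-1\right) \left(-20975\right) + \left(72 - 42\right) W = \left(-1\right) \left(-20975\right) + \left(72 - 42\right) 57 = 20975 + 30 \cdot 57 = 20975 + 1710 = 22685$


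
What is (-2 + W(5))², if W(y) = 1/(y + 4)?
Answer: 289/81 ≈ 3.5679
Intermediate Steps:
W(y) = 1/(4 + y)
(-2 + W(5))² = (-2 + 1/(4 + 5))² = (-2 + 1/9)² = (-2 + ⅑)² = (-17/9)² = 289/81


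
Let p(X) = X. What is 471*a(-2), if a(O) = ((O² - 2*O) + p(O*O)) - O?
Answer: 6594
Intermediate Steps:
a(O) = -3*O + 2*O² (a(O) = ((O² - 2*O) + O*O) - O = ((O² - 2*O) + O²) - O = (-2*O + 2*O²) - O = -3*O + 2*O²)
471*a(-2) = 471*(-2*(-3 + 2*(-2))) = 471*(-2*(-3 - 4)) = 471*(-2*(-7)) = 471*14 = 6594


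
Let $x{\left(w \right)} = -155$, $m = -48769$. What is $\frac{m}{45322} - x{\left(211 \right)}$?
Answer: $\frac{6976141}{45322} \approx 153.92$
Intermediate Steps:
$\frac{m}{45322} - x{\left(211 \right)} = - \frac{48769}{45322} - -155 = \left(-48769\right) \frac{1}{45322} + 155 = - \frac{48769}{45322} + 155 = \frac{6976141}{45322}$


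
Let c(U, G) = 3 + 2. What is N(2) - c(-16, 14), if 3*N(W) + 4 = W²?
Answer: -5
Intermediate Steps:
c(U, G) = 5
N(W) = -4/3 + W²/3
N(2) - c(-16, 14) = (-4/3 + (⅓)*2²) - 1*5 = (-4/3 + (⅓)*4) - 5 = (-4/3 + 4/3) - 5 = 0 - 5 = -5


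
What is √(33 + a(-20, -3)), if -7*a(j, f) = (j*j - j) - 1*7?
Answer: I*√26 ≈ 5.099*I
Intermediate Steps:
a(j, f) = 1 - j²/7 + j/7 (a(j, f) = -((j*j - j) - 1*7)/7 = -((j² - j) - 7)/7 = -(-7 + j² - j)/7 = 1 - j²/7 + j/7)
√(33 + a(-20, -3)) = √(33 + (1 - ⅐*(-20)² + (⅐)*(-20))) = √(33 + (1 - ⅐*400 - 20/7)) = √(33 + (1 - 400/7 - 20/7)) = √(33 - 59) = √(-26) = I*√26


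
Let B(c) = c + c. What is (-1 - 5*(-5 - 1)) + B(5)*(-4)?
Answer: -11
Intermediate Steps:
B(c) = 2*c
(-1 - 5*(-5 - 1)) + B(5)*(-4) = (-1 - 5*(-5 - 1)) + (2*5)*(-4) = (-1 - 5*(-6)) + 10*(-4) = (-1 + 30) - 40 = 29 - 40 = -11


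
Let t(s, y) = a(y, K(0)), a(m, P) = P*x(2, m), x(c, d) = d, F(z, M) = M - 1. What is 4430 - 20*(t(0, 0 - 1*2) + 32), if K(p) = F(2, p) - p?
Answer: 3750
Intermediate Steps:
F(z, M) = -1 + M
K(p) = -1 (K(p) = (-1 + p) - p = -1)
a(m, P) = P*m
t(s, y) = -y
4430 - 20*(t(0, 0 - 1*2) + 32) = 4430 - 20*(-(0 - 1*2) + 32) = 4430 - 20*(-(0 - 2) + 32) = 4430 - 20*(-1*(-2) + 32) = 4430 - 20*(2 + 32) = 4430 - 20*34 = 4430 - 680 = 3750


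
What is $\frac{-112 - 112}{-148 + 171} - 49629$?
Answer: $- \frac{1141691}{23} \approx -49639.0$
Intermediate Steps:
$\frac{-112 - 112}{-148 + 171} - 49629 = - \frac{224}{23} - 49629 = - \frac{1141691}{23}$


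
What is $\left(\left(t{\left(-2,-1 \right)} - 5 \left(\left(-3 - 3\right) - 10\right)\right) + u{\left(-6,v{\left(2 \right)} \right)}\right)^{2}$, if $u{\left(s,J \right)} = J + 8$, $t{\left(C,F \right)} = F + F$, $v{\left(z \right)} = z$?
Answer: $7744$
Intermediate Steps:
$t{\left(C,F \right)} = 2 F$
$u{\left(s,J \right)} = 8 + J$
$\left(\left(t{\left(-2,-1 \right)} - 5 \left(\left(-3 - 3\right) - 10\right)\right) + u{\left(-6,v{\left(2 \right)} \right)}\right)^{2} = \left(\left(2 \left(-1\right) - 5 \left(\left(-3 - 3\right) - 10\right)\right) + \left(8 + 2\right)\right)^{2} = \left(\left(-2 - 5 \left(-6 - 10\right)\right) + 10\right)^{2} = \left(\left(-2 - -80\right) + 10\right)^{2} = \left(\left(-2 + 80\right) + 10\right)^{2} = \left(78 + 10\right)^{2} = 88^{2} = 7744$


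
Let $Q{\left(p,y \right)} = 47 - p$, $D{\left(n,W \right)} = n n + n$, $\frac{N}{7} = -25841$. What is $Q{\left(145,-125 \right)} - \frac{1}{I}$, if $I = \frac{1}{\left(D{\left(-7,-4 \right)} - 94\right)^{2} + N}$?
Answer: $178085$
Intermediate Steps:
$N = -180887$ ($N = 7 \left(-25841\right) = -180887$)
$D{\left(n,W \right)} = n + n^{2}$ ($D{\left(n,W \right)} = n^{2} + n = n + n^{2}$)
$I = - \frac{1}{178183}$ ($I = \frac{1}{\left(- 7 \left(1 - 7\right) - 94\right)^{2} - 180887} = \frac{1}{\left(\left(-7\right) \left(-6\right) - 94\right)^{2} - 180887} = \frac{1}{\left(42 - 94\right)^{2} - 180887} = \frac{1}{\left(-52\right)^{2} - 180887} = \frac{1}{2704 - 180887} = \frac{1}{-178183} = - \frac{1}{178183} \approx -5.6122 \cdot 10^{-6}$)
$Q{\left(145,-125 \right)} - \frac{1}{I} = \left(47 - 145\right) - \frac{1}{- \frac{1}{178183}} = \left(47 - 145\right) - -178183 = -98 + 178183 = 178085$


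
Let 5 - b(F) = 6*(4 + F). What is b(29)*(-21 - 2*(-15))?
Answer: -1737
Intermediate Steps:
b(F) = -19 - 6*F (b(F) = 5 - 6*(4 + F) = 5 - (24 + 6*F) = 5 + (-24 - 6*F) = -19 - 6*F)
b(29)*(-21 - 2*(-15)) = (-19 - 6*29)*(-21 - 2*(-15)) = (-19 - 174)*(-21 + 30) = -193*9 = -1737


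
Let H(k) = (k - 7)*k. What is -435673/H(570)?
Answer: -435673/320910 ≈ -1.3576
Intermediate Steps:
H(k) = k*(-7 + k) (H(k) = (-7 + k)*k = k*(-7 + k))
-435673/H(570) = -435673*1/(570*(-7 + 570)) = -435673/(570*563) = -435673/320910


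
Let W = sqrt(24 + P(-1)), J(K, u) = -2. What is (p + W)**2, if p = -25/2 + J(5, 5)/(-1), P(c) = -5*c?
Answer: 557/4 - 21*sqrt(29) ≈ 26.162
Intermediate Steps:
W = sqrt(29) (W = sqrt(24 - 5*(-1)) = sqrt(24 + 5) = sqrt(29) ≈ 5.3852)
p = -21/2 (p = -25/2 - 2/(-1) = -25*1/2 - 2*(-1) = -25/2 + 2 = -21/2 ≈ -10.500)
(p + W)**2 = (-21/2 + sqrt(29))**2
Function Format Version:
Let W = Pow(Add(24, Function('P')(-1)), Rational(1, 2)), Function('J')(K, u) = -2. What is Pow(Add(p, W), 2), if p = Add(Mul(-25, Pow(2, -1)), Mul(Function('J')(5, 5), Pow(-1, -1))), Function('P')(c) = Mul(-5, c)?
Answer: Add(Rational(557, 4), Mul(-21, Pow(29, Rational(1, 2)))) ≈ 26.162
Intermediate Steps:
W = Pow(29, Rational(1, 2)) (W = Pow(Add(24, Mul(-5, -1)), Rational(1, 2)) = Pow(Add(24, 5), Rational(1, 2)) = Pow(29, Rational(1, 2)) ≈ 5.3852)
p = Rational(-21, 2) (p = Add(Mul(-25, Pow(2, -1)), Mul(-2, Pow(-1, -1))) = Add(Mul(-25, Rational(1, 2)), Mul(-2, -1)) = Add(Rational(-25, 2), 2) = Rational(-21, 2) ≈ -10.500)
Pow(Add(p, W), 2) = Pow(Add(Rational(-21, 2), Pow(29, Rational(1, 2))), 2)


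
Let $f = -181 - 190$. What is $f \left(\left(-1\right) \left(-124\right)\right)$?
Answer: $-46004$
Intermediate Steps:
$f = -371$ ($f = -181 - 190 = -371$)
$f \left(\left(-1\right) \left(-124\right)\right) = - 371 \left(\left(-1\right) \left(-124\right)\right) = \left(-371\right) 124 = -46004$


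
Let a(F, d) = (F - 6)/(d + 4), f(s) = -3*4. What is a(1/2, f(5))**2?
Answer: 121/256 ≈ 0.47266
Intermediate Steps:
f(s) = -12
a(F, d) = (-6 + F)/(4 + d)
a(1/2, f(5))**2 = ((-6 + 1/2)/(4 - 12))**2 = ((-6 + 1/2)/(-8))**2 = (-1/8*(-11/2))**2 = (11/16)**2 = 121/256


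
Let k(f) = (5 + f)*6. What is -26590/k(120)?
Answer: -2659/75 ≈ -35.453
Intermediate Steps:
k(f) = 30 + 6*f
-26590/k(120) = -26590/(30 + 6*120) = -26590/(30 + 720) = -26590/750 = -26590*1/750 = -2659/75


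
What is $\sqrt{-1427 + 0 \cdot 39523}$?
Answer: $i \sqrt{1427} \approx 37.776 i$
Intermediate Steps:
$\sqrt{-1427 + 0 \cdot 39523} = \sqrt{-1427 + 0} = \sqrt{-1427} = i \sqrt{1427}$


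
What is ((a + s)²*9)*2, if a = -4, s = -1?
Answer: 450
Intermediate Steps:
((a + s)²*9)*2 = ((-4 - 1)²*9)*2 = ((-5)²*9)*2 = (25*9)*2 = 225*2 = 450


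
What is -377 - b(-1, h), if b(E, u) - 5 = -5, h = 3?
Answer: -377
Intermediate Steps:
b(E, u) = 0 (b(E, u) = 5 - 5 = 0)
-377 - b(-1, h) = -377 - 1*0 = -377 + 0 = -377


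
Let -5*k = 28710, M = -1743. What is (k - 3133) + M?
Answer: -10618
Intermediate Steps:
k = -5742 (k = -⅕*28710 = -5742)
(k - 3133) + M = (-5742 - 3133) - 1743 = -8875 - 1743 = -10618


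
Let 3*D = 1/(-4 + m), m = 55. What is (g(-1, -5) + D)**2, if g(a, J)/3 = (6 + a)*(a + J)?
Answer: 189585361/23409 ≈ 8098.8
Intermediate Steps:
g(a, J) = 3*(6 + a)*(J + a) (g(a, J) = 3*((6 + a)*(a + J)) = 3*((6 + a)*(J + a)) = 3*(6 + a)*(J + a))
D = 1/153 (D = 1/(3*(-4 + 55)) = (1/3)/51 = (1/3)*(1/51) = 1/153 ≈ 0.0065359)
(g(-1, -5) + D)**2 = ((3*(-1)**2 + 18*(-5) + 18*(-1) + 3*(-5)*(-1)) + 1/153)**2 = ((3*1 - 90 - 18 + 15) + 1/153)**2 = ((3 - 90 - 18 + 15) + 1/153)**2 = (-90 + 1/153)**2 = (-13769/153)**2 = 189585361/23409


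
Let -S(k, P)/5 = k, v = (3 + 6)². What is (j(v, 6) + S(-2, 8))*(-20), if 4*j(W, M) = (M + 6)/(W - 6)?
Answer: -1004/5 ≈ -200.80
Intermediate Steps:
v = 81 (v = 9² = 81)
S(k, P) = -5*k
j(W, M) = (6 + M)/(4*(-6 + W)) (j(W, M) = ((M + 6)/(W - 6))/4 = ((6 + M)/(-6 + W))/4 = (6 + M)/(4*(-6 + W)))
(j(v, 6) + S(-2, 8))*(-20) = ((6 + 6)/(4*(-6 + 81)) - 5*(-2))*(-20) = ((¼)*12/75 + 10)*(-20) = ((¼)*(1/75)*12 + 10)*(-20) = (1/25 + 10)*(-20) = (251/25)*(-20) = -1004/5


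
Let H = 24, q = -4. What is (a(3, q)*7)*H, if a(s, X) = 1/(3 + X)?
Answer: -168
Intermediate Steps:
(a(3, q)*7)*H = (7/(3 - 4))*24 = (7/(-1))*24 = -1*7*24 = -7*24 = -168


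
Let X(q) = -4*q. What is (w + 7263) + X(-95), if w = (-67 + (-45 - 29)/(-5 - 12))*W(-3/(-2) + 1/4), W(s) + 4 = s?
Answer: 529309/68 ≈ 7784.0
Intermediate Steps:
W(s) = -4 + s
w = 9585/68 (w = (-67 + (-45 - 29)/(-5 - 12))*(-4 + (-3/(-2) + 1/4)) = (-67 - 74/(-17))*(-4 + (-3*(-1/2) + 1*(1/4))) = (-67 - 74*(-1/17))*(-4 + (3/2 + 1/4)) = (-67 + 74/17)*(-4 + 7/4) = -1065/17*(-9/4) = 9585/68 ≈ 140.96)
(w + 7263) + X(-95) = (9585/68 + 7263) - 4*(-95) = 503469/68 + 380 = 529309/68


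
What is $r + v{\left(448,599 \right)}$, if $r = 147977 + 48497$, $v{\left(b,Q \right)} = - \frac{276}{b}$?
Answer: $\frac{22005019}{112} \approx 1.9647 \cdot 10^{5}$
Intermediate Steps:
$r = 196474$
$r + v{\left(448,599 \right)} = 196474 - \frac{276}{448} = 196474 - \frac{69}{112} = \frac{22005019}{112}$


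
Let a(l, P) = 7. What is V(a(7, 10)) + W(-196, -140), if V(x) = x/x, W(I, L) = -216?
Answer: -215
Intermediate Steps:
V(x) = 1
V(a(7, 10)) + W(-196, -140) = 1 - 216 = -215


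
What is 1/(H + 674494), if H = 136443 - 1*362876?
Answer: 1/448061 ≈ 2.2318e-6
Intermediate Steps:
H = -226433 (H = 136443 - 362876 = -226433)
1/(H + 674494) = 1/(-226433 + 674494) = 1/448061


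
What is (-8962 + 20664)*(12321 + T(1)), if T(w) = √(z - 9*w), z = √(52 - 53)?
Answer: 144180342 + 11702*√(-9 + I) ≈ 1.4418e+8 + 35160.0*I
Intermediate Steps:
z = I (z = √(-1) = I ≈ 1.0*I)
T(w) = √(I - 9*w)
(-8962 + 20664)*(12321 + T(1)) = (-8962 + 20664)*(12321 + √(I - 9*1)) = 11702*(12321 + √(I - 9)) = 11702*(12321 + √(-9 + I)) = 144180342 + 11702*√(-9 + I)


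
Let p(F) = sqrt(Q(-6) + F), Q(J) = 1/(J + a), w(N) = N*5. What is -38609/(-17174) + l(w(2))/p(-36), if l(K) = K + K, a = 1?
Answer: 38609/17174 - 20*I*sqrt(905)/181 ≈ 2.2481 - 3.3241*I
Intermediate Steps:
w(N) = 5*N
l(K) = 2*K
Q(J) = 1/(1 + J) (Q(J) = 1/(J + 1) = 1/(1 + J))
p(F) = sqrt(-1/5 + F) (p(F) = sqrt(1/(1 - 6) + F) = sqrt(1/(-5) + F) = sqrt(-1/5 + F))
-38609/(-17174) + l(w(2))/p(-36) = -38609/(-17174) + (2*(5*2))/((sqrt(-5 + 25*(-36))/5)) = -38609*(-1/17174) + (2*10)/((sqrt(-5 - 900)/5)) = 38609/17174 + 20/((sqrt(-905)/5)) = 38609/17174 + 20/(((I*sqrt(905))/5)) = 38609/17174 + 20/((I*sqrt(905)/5)) = 38609/17174 + 20*(-I*sqrt(905)/181) = 38609/17174 - 20*I*sqrt(905)/181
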